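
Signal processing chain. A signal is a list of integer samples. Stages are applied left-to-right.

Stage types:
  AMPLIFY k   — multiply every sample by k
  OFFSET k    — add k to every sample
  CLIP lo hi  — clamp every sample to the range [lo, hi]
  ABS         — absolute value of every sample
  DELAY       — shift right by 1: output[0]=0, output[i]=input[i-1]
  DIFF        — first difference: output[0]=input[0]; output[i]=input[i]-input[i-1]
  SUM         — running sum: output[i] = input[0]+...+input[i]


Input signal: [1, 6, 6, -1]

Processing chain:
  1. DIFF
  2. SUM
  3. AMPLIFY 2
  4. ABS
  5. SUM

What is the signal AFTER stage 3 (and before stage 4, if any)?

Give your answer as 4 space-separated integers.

Answer: 2 12 12 -2

Derivation:
Input: [1, 6, 6, -1]
Stage 1 (DIFF): s[0]=1, 6-1=5, 6-6=0, -1-6=-7 -> [1, 5, 0, -7]
Stage 2 (SUM): sum[0..0]=1, sum[0..1]=6, sum[0..2]=6, sum[0..3]=-1 -> [1, 6, 6, -1]
Stage 3 (AMPLIFY 2): 1*2=2, 6*2=12, 6*2=12, -1*2=-2 -> [2, 12, 12, -2]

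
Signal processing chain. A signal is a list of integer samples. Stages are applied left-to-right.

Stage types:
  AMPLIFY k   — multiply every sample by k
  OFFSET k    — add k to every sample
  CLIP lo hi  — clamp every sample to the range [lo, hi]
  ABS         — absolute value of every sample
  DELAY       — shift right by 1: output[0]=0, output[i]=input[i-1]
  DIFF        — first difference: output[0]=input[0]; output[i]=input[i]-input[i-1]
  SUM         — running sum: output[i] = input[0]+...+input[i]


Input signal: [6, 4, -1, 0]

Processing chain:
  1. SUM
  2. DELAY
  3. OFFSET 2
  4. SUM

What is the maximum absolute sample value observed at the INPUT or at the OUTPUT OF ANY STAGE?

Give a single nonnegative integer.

Input: [6, 4, -1, 0] (max |s|=6)
Stage 1 (SUM): sum[0..0]=6, sum[0..1]=10, sum[0..2]=9, sum[0..3]=9 -> [6, 10, 9, 9] (max |s|=10)
Stage 2 (DELAY): [0, 6, 10, 9] = [0, 6, 10, 9] -> [0, 6, 10, 9] (max |s|=10)
Stage 3 (OFFSET 2): 0+2=2, 6+2=8, 10+2=12, 9+2=11 -> [2, 8, 12, 11] (max |s|=12)
Stage 4 (SUM): sum[0..0]=2, sum[0..1]=10, sum[0..2]=22, sum[0..3]=33 -> [2, 10, 22, 33] (max |s|=33)
Overall max amplitude: 33

Answer: 33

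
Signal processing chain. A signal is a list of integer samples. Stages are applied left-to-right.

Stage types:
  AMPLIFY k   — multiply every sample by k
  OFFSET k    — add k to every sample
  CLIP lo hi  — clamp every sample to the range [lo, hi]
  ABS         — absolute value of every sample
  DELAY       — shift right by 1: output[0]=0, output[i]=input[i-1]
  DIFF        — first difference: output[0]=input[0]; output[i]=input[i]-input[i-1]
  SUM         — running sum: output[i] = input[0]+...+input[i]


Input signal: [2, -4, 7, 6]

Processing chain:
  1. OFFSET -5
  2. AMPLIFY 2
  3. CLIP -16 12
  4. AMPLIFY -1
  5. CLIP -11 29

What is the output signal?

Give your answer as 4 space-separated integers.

Input: [2, -4, 7, 6]
Stage 1 (OFFSET -5): 2+-5=-3, -4+-5=-9, 7+-5=2, 6+-5=1 -> [-3, -9, 2, 1]
Stage 2 (AMPLIFY 2): -3*2=-6, -9*2=-18, 2*2=4, 1*2=2 -> [-6, -18, 4, 2]
Stage 3 (CLIP -16 12): clip(-6,-16,12)=-6, clip(-18,-16,12)=-16, clip(4,-16,12)=4, clip(2,-16,12)=2 -> [-6, -16, 4, 2]
Stage 4 (AMPLIFY -1): -6*-1=6, -16*-1=16, 4*-1=-4, 2*-1=-2 -> [6, 16, -4, -2]
Stage 5 (CLIP -11 29): clip(6,-11,29)=6, clip(16,-11,29)=16, clip(-4,-11,29)=-4, clip(-2,-11,29)=-2 -> [6, 16, -4, -2]

Answer: 6 16 -4 -2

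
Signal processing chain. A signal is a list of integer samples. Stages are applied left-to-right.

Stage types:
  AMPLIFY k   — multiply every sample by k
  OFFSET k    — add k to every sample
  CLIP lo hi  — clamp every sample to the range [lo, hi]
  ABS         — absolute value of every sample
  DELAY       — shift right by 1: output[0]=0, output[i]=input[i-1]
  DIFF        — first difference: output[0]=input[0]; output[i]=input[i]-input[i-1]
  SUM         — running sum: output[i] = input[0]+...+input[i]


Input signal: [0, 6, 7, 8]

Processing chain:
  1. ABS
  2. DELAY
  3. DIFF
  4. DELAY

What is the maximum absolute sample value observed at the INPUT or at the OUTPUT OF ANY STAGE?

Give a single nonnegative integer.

Answer: 8

Derivation:
Input: [0, 6, 7, 8] (max |s|=8)
Stage 1 (ABS): |0|=0, |6|=6, |7|=7, |8|=8 -> [0, 6, 7, 8] (max |s|=8)
Stage 2 (DELAY): [0, 0, 6, 7] = [0, 0, 6, 7] -> [0, 0, 6, 7] (max |s|=7)
Stage 3 (DIFF): s[0]=0, 0-0=0, 6-0=6, 7-6=1 -> [0, 0, 6, 1] (max |s|=6)
Stage 4 (DELAY): [0, 0, 0, 6] = [0, 0, 0, 6] -> [0, 0, 0, 6] (max |s|=6)
Overall max amplitude: 8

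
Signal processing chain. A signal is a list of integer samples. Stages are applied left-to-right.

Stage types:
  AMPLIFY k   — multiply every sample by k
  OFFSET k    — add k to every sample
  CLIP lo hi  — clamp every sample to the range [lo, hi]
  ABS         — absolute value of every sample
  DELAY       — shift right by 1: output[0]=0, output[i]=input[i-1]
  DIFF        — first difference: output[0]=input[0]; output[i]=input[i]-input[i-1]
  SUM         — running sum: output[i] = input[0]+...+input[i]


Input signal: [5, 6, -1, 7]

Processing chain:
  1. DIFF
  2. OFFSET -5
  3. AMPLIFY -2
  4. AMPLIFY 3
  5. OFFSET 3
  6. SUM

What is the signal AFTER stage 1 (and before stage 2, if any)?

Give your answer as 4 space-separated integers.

Answer: 5 1 -7 8

Derivation:
Input: [5, 6, -1, 7]
Stage 1 (DIFF): s[0]=5, 6-5=1, -1-6=-7, 7--1=8 -> [5, 1, -7, 8]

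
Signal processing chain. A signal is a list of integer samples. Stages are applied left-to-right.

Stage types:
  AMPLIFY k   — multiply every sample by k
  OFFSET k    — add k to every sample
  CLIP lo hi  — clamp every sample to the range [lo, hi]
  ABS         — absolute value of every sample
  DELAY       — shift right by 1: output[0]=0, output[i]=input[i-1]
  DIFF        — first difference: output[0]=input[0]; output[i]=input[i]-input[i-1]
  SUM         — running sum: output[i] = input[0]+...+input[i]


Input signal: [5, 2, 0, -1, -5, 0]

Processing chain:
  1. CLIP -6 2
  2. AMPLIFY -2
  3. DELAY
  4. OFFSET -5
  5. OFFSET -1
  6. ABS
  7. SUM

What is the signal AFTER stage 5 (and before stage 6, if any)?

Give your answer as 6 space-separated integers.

Answer: -6 -10 -10 -6 -4 4

Derivation:
Input: [5, 2, 0, -1, -5, 0]
Stage 1 (CLIP -6 2): clip(5,-6,2)=2, clip(2,-6,2)=2, clip(0,-6,2)=0, clip(-1,-6,2)=-1, clip(-5,-6,2)=-5, clip(0,-6,2)=0 -> [2, 2, 0, -1, -5, 0]
Stage 2 (AMPLIFY -2): 2*-2=-4, 2*-2=-4, 0*-2=0, -1*-2=2, -5*-2=10, 0*-2=0 -> [-4, -4, 0, 2, 10, 0]
Stage 3 (DELAY): [0, -4, -4, 0, 2, 10] = [0, -4, -4, 0, 2, 10] -> [0, -4, -4, 0, 2, 10]
Stage 4 (OFFSET -5): 0+-5=-5, -4+-5=-9, -4+-5=-9, 0+-5=-5, 2+-5=-3, 10+-5=5 -> [-5, -9, -9, -5, -3, 5]
Stage 5 (OFFSET -1): -5+-1=-6, -9+-1=-10, -9+-1=-10, -5+-1=-6, -3+-1=-4, 5+-1=4 -> [-6, -10, -10, -6, -4, 4]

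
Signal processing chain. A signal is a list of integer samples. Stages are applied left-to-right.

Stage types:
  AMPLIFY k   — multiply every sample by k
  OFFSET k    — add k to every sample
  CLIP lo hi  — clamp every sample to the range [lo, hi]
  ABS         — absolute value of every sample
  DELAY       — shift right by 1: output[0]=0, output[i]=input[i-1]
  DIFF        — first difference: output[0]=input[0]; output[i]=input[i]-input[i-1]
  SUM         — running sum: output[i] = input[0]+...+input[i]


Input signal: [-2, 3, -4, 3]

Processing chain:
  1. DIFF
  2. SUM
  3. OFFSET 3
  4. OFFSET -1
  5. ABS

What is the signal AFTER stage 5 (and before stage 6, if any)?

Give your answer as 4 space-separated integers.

Input: [-2, 3, -4, 3]
Stage 1 (DIFF): s[0]=-2, 3--2=5, -4-3=-7, 3--4=7 -> [-2, 5, -7, 7]
Stage 2 (SUM): sum[0..0]=-2, sum[0..1]=3, sum[0..2]=-4, sum[0..3]=3 -> [-2, 3, -4, 3]
Stage 3 (OFFSET 3): -2+3=1, 3+3=6, -4+3=-1, 3+3=6 -> [1, 6, -1, 6]
Stage 4 (OFFSET -1): 1+-1=0, 6+-1=5, -1+-1=-2, 6+-1=5 -> [0, 5, -2, 5]
Stage 5 (ABS): |0|=0, |5|=5, |-2|=2, |5|=5 -> [0, 5, 2, 5]

Answer: 0 5 2 5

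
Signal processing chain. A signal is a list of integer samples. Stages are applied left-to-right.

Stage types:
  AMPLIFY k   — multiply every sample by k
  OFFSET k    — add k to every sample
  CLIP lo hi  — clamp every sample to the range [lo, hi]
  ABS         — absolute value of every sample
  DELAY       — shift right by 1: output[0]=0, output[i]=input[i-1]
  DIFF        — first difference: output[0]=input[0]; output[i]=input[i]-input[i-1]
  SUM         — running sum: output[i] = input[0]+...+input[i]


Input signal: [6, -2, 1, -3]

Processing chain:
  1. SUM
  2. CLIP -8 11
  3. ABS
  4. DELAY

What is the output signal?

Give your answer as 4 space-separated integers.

Answer: 0 6 4 5

Derivation:
Input: [6, -2, 1, -3]
Stage 1 (SUM): sum[0..0]=6, sum[0..1]=4, sum[0..2]=5, sum[0..3]=2 -> [6, 4, 5, 2]
Stage 2 (CLIP -8 11): clip(6,-8,11)=6, clip(4,-8,11)=4, clip(5,-8,11)=5, clip(2,-8,11)=2 -> [6, 4, 5, 2]
Stage 3 (ABS): |6|=6, |4|=4, |5|=5, |2|=2 -> [6, 4, 5, 2]
Stage 4 (DELAY): [0, 6, 4, 5] = [0, 6, 4, 5] -> [0, 6, 4, 5]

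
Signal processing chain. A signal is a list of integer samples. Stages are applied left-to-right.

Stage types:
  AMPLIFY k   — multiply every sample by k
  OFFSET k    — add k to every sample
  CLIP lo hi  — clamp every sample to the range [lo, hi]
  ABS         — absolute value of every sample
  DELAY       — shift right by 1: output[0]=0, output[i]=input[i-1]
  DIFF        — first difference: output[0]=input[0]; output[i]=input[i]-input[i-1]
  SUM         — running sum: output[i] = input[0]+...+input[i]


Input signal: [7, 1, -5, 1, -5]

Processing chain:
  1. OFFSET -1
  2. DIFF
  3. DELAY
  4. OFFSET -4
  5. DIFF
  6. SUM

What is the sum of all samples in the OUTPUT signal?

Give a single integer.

Answer: -20

Derivation:
Input: [7, 1, -5, 1, -5]
Stage 1 (OFFSET -1): 7+-1=6, 1+-1=0, -5+-1=-6, 1+-1=0, -5+-1=-6 -> [6, 0, -6, 0, -6]
Stage 2 (DIFF): s[0]=6, 0-6=-6, -6-0=-6, 0--6=6, -6-0=-6 -> [6, -6, -6, 6, -6]
Stage 3 (DELAY): [0, 6, -6, -6, 6] = [0, 6, -6, -6, 6] -> [0, 6, -6, -6, 6]
Stage 4 (OFFSET -4): 0+-4=-4, 6+-4=2, -6+-4=-10, -6+-4=-10, 6+-4=2 -> [-4, 2, -10, -10, 2]
Stage 5 (DIFF): s[0]=-4, 2--4=6, -10-2=-12, -10--10=0, 2--10=12 -> [-4, 6, -12, 0, 12]
Stage 6 (SUM): sum[0..0]=-4, sum[0..1]=2, sum[0..2]=-10, sum[0..3]=-10, sum[0..4]=2 -> [-4, 2, -10, -10, 2]
Output sum: -20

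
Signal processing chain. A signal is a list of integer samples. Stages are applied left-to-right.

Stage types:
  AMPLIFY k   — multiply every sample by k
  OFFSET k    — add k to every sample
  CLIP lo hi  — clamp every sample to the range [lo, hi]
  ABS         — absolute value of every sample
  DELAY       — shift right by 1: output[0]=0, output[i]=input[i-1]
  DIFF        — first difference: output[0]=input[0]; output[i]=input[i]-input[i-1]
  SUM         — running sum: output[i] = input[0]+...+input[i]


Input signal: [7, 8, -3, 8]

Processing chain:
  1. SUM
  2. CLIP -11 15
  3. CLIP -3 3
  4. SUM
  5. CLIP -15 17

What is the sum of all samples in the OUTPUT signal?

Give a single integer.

Answer: 30

Derivation:
Input: [7, 8, -3, 8]
Stage 1 (SUM): sum[0..0]=7, sum[0..1]=15, sum[0..2]=12, sum[0..3]=20 -> [7, 15, 12, 20]
Stage 2 (CLIP -11 15): clip(7,-11,15)=7, clip(15,-11,15)=15, clip(12,-11,15)=12, clip(20,-11,15)=15 -> [7, 15, 12, 15]
Stage 3 (CLIP -3 3): clip(7,-3,3)=3, clip(15,-3,3)=3, clip(12,-3,3)=3, clip(15,-3,3)=3 -> [3, 3, 3, 3]
Stage 4 (SUM): sum[0..0]=3, sum[0..1]=6, sum[0..2]=9, sum[0..3]=12 -> [3, 6, 9, 12]
Stage 5 (CLIP -15 17): clip(3,-15,17)=3, clip(6,-15,17)=6, clip(9,-15,17)=9, clip(12,-15,17)=12 -> [3, 6, 9, 12]
Output sum: 30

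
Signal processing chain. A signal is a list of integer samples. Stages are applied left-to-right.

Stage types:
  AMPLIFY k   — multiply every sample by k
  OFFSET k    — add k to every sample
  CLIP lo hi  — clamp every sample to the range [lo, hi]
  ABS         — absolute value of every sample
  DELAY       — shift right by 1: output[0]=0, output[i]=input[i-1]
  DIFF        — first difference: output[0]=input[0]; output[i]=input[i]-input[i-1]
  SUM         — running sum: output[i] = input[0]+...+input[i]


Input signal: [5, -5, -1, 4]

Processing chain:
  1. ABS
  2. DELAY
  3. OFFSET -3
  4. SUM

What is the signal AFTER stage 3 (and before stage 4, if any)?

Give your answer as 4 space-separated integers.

Answer: -3 2 2 -2

Derivation:
Input: [5, -5, -1, 4]
Stage 1 (ABS): |5|=5, |-5|=5, |-1|=1, |4|=4 -> [5, 5, 1, 4]
Stage 2 (DELAY): [0, 5, 5, 1] = [0, 5, 5, 1] -> [0, 5, 5, 1]
Stage 3 (OFFSET -3): 0+-3=-3, 5+-3=2, 5+-3=2, 1+-3=-2 -> [-3, 2, 2, -2]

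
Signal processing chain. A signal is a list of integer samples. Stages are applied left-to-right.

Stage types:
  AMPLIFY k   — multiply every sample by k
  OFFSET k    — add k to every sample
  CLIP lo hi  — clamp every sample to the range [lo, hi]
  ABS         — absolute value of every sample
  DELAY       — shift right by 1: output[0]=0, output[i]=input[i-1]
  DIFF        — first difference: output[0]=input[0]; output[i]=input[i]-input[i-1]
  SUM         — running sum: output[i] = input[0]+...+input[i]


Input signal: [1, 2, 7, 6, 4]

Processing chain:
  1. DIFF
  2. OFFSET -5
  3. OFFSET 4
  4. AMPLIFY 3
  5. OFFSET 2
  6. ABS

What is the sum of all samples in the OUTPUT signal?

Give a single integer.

Answer: 29

Derivation:
Input: [1, 2, 7, 6, 4]
Stage 1 (DIFF): s[0]=1, 2-1=1, 7-2=5, 6-7=-1, 4-6=-2 -> [1, 1, 5, -1, -2]
Stage 2 (OFFSET -5): 1+-5=-4, 1+-5=-4, 5+-5=0, -1+-5=-6, -2+-5=-7 -> [-4, -4, 0, -6, -7]
Stage 3 (OFFSET 4): -4+4=0, -4+4=0, 0+4=4, -6+4=-2, -7+4=-3 -> [0, 0, 4, -2, -3]
Stage 4 (AMPLIFY 3): 0*3=0, 0*3=0, 4*3=12, -2*3=-6, -3*3=-9 -> [0, 0, 12, -6, -9]
Stage 5 (OFFSET 2): 0+2=2, 0+2=2, 12+2=14, -6+2=-4, -9+2=-7 -> [2, 2, 14, -4, -7]
Stage 6 (ABS): |2|=2, |2|=2, |14|=14, |-4|=4, |-7|=7 -> [2, 2, 14, 4, 7]
Output sum: 29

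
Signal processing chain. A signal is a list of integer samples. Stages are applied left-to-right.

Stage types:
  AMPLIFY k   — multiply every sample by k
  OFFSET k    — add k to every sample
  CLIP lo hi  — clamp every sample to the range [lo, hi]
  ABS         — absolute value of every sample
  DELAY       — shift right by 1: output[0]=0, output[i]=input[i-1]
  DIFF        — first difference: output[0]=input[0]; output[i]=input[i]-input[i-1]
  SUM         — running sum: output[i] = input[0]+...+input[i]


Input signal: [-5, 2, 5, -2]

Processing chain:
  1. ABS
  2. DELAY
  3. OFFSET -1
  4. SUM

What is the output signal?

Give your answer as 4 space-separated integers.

Answer: -1 3 4 8

Derivation:
Input: [-5, 2, 5, -2]
Stage 1 (ABS): |-5|=5, |2|=2, |5|=5, |-2|=2 -> [5, 2, 5, 2]
Stage 2 (DELAY): [0, 5, 2, 5] = [0, 5, 2, 5] -> [0, 5, 2, 5]
Stage 3 (OFFSET -1): 0+-1=-1, 5+-1=4, 2+-1=1, 5+-1=4 -> [-1, 4, 1, 4]
Stage 4 (SUM): sum[0..0]=-1, sum[0..1]=3, sum[0..2]=4, sum[0..3]=8 -> [-1, 3, 4, 8]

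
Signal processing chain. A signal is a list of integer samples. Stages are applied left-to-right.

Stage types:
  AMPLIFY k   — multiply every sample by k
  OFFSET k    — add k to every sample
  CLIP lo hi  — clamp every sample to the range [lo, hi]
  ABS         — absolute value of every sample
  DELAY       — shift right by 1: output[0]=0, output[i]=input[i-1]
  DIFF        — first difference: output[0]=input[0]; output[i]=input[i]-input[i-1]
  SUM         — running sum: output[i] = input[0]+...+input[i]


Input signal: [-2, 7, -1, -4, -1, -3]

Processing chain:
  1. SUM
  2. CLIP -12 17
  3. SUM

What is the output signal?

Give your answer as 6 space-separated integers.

Input: [-2, 7, -1, -4, -1, -3]
Stage 1 (SUM): sum[0..0]=-2, sum[0..1]=5, sum[0..2]=4, sum[0..3]=0, sum[0..4]=-1, sum[0..5]=-4 -> [-2, 5, 4, 0, -1, -4]
Stage 2 (CLIP -12 17): clip(-2,-12,17)=-2, clip(5,-12,17)=5, clip(4,-12,17)=4, clip(0,-12,17)=0, clip(-1,-12,17)=-1, clip(-4,-12,17)=-4 -> [-2, 5, 4, 0, -1, -4]
Stage 3 (SUM): sum[0..0]=-2, sum[0..1]=3, sum[0..2]=7, sum[0..3]=7, sum[0..4]=6, sum[0..5]=2 -> [-2, 3, 7, 7, 6, 2]

Answer: -2 3 7 7 6 2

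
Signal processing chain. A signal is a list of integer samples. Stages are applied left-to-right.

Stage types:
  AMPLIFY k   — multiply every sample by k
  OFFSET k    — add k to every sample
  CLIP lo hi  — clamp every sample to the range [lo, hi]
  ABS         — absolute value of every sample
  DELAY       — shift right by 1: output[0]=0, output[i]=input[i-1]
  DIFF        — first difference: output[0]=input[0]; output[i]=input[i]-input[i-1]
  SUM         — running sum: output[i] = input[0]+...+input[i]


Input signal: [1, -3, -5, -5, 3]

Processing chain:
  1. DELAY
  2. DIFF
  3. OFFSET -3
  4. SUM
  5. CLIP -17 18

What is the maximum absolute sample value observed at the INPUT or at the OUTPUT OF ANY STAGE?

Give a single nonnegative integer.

Input: [1, -3, -5, -5, 3] (max |s|=5)
Stage 1 (DELAY): [0, 1, -3, -5, -5] = [0, 1, -3, -5, -5] -> [0, 1, -3, -5, -5] (max |s|=5)
Stage 2 (DIFF): s[0]=0, 1-0=1, -3-1=-4, -5--3=-2, -5--5=0 -> [0, 1, -4, -2, 0] (max |s|=4)
Stage 3 (OFFSET -3): 0+-3=-3, 1+-3=-2, -4+-3=-7, -2+-3=-5, 0+-3=-3 -> [-3, -2, -7, -5, -3] (max |s|=7)
Stage 4 (SUM): sum[0..0]=-3, sum[0..1]=-5, sum[0..2]=-12, sum[0..3]=-17, sum[0..4]=-20 -> [-3, -5, -12, -17, -20] (max |s|=20)
Stage 5 (CLIP -17 18): clip(-3,-17,18)=-3, clip(-5,-17,18)=-5, clip(-12,-17,18)=-12, clip(-17,-17,18)=-17, clip(-20,-17,18)=-17 -> [-3, -5, -12, -17, -17] (max |s|=17)
Overall max amplitude: 20

Answer: 20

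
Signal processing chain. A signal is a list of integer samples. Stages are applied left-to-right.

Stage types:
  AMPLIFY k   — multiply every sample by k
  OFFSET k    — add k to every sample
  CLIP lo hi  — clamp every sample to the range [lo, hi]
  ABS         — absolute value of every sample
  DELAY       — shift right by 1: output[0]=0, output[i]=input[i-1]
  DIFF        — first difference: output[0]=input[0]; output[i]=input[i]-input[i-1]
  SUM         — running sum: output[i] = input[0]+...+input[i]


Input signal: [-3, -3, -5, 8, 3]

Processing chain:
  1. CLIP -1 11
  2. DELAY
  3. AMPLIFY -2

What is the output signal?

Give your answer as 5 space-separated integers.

Input: [-3, -3, -5, 8, 3]
Stage 1 (CLIP -1 11): clip(-3,-1,11)=-1, clip(-3,-1,11)=-1, clip(-5,-1,11)=-1, clip(8,-1,11)=8, clip(3,-1,11)=3 -> [-1, -1, -1, 8, 3]
Stage 2 (DELAY): [0, -1, -1, -1, 8] = [0, -1, -1, -1, 8] -> [0, -1, -1, -1, 8]
Stage 3 (AMPLIFY -2): 0*-2=0, -1*-2=2, -1*-2=2, -1*-2=2, 8*-2=-16 -> [0, 2, 2, 2, -16]

Answer: 0 2 2 2 -16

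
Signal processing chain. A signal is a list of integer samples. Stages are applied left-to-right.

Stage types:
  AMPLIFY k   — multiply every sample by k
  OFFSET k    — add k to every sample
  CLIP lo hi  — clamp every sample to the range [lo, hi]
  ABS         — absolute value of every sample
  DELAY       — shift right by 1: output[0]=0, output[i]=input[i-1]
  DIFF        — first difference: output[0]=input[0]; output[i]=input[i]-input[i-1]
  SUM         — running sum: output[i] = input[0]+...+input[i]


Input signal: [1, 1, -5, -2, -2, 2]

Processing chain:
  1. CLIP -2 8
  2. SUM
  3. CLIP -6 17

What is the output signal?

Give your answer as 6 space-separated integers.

Input: [1, 1, -5, -2, -2, 2]
Stage 1 (CLIP -2 8): clip(1,-2,8)=1, clip(1,-2,8)=1, clip(-5,-2,8)=-2, clip(-2,-2,8)=-2, clip(-2,-2,8)=-2, clip(2,-2,8)=2 -> [1, 1, -2, -2, -2, 2]
Stage 2 (SUM): sum[0..0]=1, sum[0..1]=2, sum[0..2]=0, sum[0..3]=-2, sum[0..4]=-4, sum[0..5]=-2 -> [1, 2, 0, -2, -4, -2]
Stage 3 (CLIP -6 17): clip(1,-6,17)=1, clip(2,-6,17)=2, clip(0,-6,17)=0, clip(-2,-6,17)=-2, clip(-4,-6,17)=-4, clip(-2,-6,17)=-2 -> [1, 2, 0, -2, -4, -2]

Answer: 1 2 0 -2 -4 -2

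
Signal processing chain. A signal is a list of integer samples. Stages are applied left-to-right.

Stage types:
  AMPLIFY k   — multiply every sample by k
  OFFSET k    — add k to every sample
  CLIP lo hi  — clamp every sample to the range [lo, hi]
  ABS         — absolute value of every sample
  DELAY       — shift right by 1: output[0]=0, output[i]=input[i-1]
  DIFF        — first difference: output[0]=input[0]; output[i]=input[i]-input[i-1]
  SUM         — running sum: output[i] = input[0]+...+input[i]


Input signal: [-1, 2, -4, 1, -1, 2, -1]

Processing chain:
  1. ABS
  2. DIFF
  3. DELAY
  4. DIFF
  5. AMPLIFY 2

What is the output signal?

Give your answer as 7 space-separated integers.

Input: [-1, 2, -4, 1, -1, 2, -1]
Stage 1 (ABS): |-1|=1, |2|=2, |-4|=4, |1|=1, |-1|=1, |2|=2, |-1|=1 -> [1, 2, 4, 1, 1, 2, 1]
Stage 2 (DIFF): s[0]=1, 2-1=1, 4-2=2, 1-4=-3, 1-1=0, 2-1=1, 1-2=-1 -> [1, 1, 2, -3, 0, 1, -1]
Stage 3 (DELAY): [0, 1, 1, 2, -3, 0, 1] = [0, 1, 1, 2, -3, 0, 1] -> [0, 1, 1, 2, -3, 0, 1]
Stage 4 (DIFF): s[0]=0, 1-0=1, 1-1=0, 2-1=1, -3-2=-5, 0--3=3, 1-0=1 -> [0, 1, 0, 1, -5, 3, 1]
Stage 5 (AMPLIFY 2): 0*2=0, 1*2=2, 0*2=0, 1*2=2, -5*2=-10, 3*2=6, 1*2=2 -> [0, 2, 0, 2, -10, 6, 2]

Answer: 0 2 0 2 -10 6 2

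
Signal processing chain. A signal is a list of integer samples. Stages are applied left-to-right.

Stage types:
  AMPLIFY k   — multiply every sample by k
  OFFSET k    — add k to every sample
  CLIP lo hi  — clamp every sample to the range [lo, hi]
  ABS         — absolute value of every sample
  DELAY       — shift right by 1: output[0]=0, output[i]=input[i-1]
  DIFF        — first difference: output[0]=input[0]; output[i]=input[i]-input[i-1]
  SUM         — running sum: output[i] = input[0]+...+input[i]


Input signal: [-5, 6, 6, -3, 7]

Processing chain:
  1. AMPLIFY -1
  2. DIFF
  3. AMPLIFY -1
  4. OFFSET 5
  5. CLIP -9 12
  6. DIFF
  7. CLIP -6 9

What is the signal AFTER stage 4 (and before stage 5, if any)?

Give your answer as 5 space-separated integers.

Input: [-5, 6, 6, -3, 7]
Stage 1 (AMPLIFY -1): -5*-1=5, 6*-1=-6, 6*-1=-6, -3*-1=3, 7*-1=-7 -> [5, -6, -6, 3, -7]
Stage 2 (DIFF): s[0]=5, -6-5=-11, -6--6=0, 3--6=9, -7-3=-10 -> [5, -11, 0, 9, -10]
Stage 3 (AMPLIFY -1): 5*-1=-5, -11*-1=11, 0*-1=0, 9*-1=-9, -10*-1=10 -> [-5, 11, 0, -9, 10]
Stage 4 (OFFSET 5): -5+5=0, 11+5=16, 0+5=5, -9+5=-4, 10+5=15 -> [0, 16, 5, -4, 15]

Answer: 0 16 5 -4 15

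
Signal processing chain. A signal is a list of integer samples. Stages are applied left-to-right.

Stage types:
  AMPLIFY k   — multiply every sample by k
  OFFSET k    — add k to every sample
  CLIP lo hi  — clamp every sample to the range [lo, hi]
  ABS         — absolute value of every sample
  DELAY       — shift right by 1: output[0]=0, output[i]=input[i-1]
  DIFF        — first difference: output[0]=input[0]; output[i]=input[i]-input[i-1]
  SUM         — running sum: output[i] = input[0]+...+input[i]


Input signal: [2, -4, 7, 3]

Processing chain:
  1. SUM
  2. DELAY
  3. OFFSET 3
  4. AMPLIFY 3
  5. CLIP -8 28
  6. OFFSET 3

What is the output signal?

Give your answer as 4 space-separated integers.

Input: [2, -4, 7, 3]
Stage 1 (SUM): sum[0..0]=2, sum[0..1]=-2, sum[0..2]=5, sum[0..3]=8 -> [2, -2, 5, 8]
Stage 2 (DELAY): [0, 2, -2, 5] = [0, 2, -2, 5] -> [0, 2, -2, 5]
Stage 3 (OFFSET 3): 0+3=3, 2+3=5, -2+3=1, 5+3=8 -> [3, 5, 1, 8]
Stage 4 (AMPLIFY 3): 3*3=9, 5*3=15, 1*3=3, 8*3=24 -> [9, 15, 3, 24]
Stage 5 (CLIP -8 28): clip(9,-8,28)=9, clip(15,-8,28)=15, clip(3,-8,28)=3, clip(24,-8,28)=24 -> [9, 15, 3, 24]
Stage 6 (OFFSET 3): 9+3=12, 15+3=18, 3+3=6, 24+3=27 -> [12, 18, 6, 27]

Answer: 12 18 6 27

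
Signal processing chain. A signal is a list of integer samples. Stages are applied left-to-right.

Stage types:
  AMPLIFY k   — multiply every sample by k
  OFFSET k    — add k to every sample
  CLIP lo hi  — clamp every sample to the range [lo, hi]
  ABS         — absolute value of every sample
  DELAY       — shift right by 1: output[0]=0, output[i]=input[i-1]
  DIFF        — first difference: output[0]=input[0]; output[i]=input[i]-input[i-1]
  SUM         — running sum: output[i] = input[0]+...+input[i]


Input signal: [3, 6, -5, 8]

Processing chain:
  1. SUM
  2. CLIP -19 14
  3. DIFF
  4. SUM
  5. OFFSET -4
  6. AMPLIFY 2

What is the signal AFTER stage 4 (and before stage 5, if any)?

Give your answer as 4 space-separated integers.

Input: [3, 6, -5, 8]
Stage 1 (SUM): sum[0..0]=3, sum[0..1]=9, sum[0..2]=4, sum[0..3]=12 -> [3, 9, 4, 12]
Stage 2 (CLIP -19 14): clip(3,-19,14)=3, clip(9,-19,14)=9, clip(4,-19,14)=4, clip(12,-19,14)=12 -> [3, 9, 4, 12]
Stage 3 (DIFF): s[0]=3, 9-3=6, 4-9=-5, 12-4=8 -> [3, 6, -5, 8]
Stage 4 (SUM): sum[0..0]=3, sum[0..1]=9, sum[0..2]=4, sum[0..3]=12 -> [3, 9, 4, 12]

Answer: 3 9 4 12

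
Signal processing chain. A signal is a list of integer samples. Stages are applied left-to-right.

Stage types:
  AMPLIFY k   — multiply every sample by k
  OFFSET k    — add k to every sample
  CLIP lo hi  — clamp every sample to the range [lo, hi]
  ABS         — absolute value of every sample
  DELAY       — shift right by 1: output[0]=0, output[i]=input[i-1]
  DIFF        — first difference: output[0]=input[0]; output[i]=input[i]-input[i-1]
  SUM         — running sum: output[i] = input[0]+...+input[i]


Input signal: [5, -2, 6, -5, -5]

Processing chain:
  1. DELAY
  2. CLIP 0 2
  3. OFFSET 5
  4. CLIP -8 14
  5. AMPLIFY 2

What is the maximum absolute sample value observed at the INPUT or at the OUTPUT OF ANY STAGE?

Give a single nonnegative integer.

Answer: 14

Derivation:
Input: [5, -2, 6, -5, -5] (max |s|=6)
Stage 1 (DELAY): [0, 5, -2, 6, -5] = [0, 5, -2, 6, -5] -> [0, 5, -2, 6, -5] (max |s|=6)
Stage 2 (CLIP 0 2): clip(0,0,2)=0, clip(5,0,2)=2, clip(-2,0,2)=0, clip(6,0,2)=2, clip(-5,0,2)=0 -> [0, 2, 0, 2, 0] (max |s|=2)
Stage 3 (OFFSET 5): 0+5=5, 2+5=7, 0+5=5, 2+5=7, 0+5=5 -> [5, 7, 5, 7, 5] (max |s|=7)
Stage 4 (CLIP -8 14): clip(5,-8,14)=5, clip(7,-8,14)=7, clip(5,-8,14)=5, clip(7,-8,14)=7, clip(5,-8,14)=5 -> [5, 7, 5, 7, 5] (max |s|=7)
Stage 5 (AMPLIFY 2): 5*2=10, 7*2=14, 5*2=10, 7*2=14, 5*2=10 -> [10, 14, 10, 14, 10] (max |s|=14)
Overall max amplitude: 14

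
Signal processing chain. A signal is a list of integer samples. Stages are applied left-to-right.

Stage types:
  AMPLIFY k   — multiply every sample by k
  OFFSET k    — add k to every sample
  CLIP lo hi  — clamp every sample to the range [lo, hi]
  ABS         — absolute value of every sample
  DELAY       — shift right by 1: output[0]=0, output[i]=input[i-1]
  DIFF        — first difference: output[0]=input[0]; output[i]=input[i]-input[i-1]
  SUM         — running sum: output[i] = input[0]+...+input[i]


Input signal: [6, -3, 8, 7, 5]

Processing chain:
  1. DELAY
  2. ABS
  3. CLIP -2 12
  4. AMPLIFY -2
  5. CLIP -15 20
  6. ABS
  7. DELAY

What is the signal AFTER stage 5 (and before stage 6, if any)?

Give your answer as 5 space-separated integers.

Answer: 0 -12 -6 -15 -14

Derivation:
Input: [6, -3, 8, 7, 5]
Stage 1 (DELAY): [0, 6, -3, 8, 7] = [0, 6, -3, 8, 7] -> [0, 6, -3, 8, 7]
Stage 2 (ABS): |0|=0, |6|=6, |-3|=3, |8|=8, |7|=7 -> [0, 6, 3, 8, 7]
Stage 3 (CLIP -2 12): clip(0,-2,12)=0, clip(6,-2,12)=6, clip(3,-2,12)=3, clip(8,-2,12)=8, clip(7,-2,12)=7 -> [0, 6, 3, 8, 7]
Stage 4 (AMPLIFY -2): 0*-2=0, 6*-2=-12, 3*-2=-6, 8*-2=-16, 7*-2=-14 -> [0, -12, -6, -16, -14]
Stage 5 (CLIP -15 20): clip(0,-15,20)=0, clip(-12,-15,20)=-12, clip(-6,-15,20)=-6, clip(-16,-15,20)=-15, clip(-14,-15,20)=-14 -> [0, -12, -6, -15, -14]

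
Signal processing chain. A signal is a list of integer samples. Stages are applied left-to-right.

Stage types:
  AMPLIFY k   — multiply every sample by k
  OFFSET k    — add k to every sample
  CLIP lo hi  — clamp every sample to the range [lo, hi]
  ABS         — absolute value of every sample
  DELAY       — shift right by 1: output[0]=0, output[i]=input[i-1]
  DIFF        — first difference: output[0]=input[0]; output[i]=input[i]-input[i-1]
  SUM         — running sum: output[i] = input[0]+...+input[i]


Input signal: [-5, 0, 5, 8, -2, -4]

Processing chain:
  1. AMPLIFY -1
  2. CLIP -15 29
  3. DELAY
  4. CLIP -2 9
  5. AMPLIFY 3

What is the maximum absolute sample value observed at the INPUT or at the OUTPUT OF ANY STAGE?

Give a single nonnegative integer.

Answer: 15

Derivation:
Input: [-5, 0, 5, 8, -2, -4] (max |s|=8)
Stage 1 (AMPLIFY -1): -5*-1=5, 0*-1=0, 5*-1=-5, 8*-1=-8, -2*-1=2, -4*-1=4 -> [5, 0, -5, -8, 2, 4] (max |s|=8)
Stage 2 (CLIP -15 29): clip(5,-15,29)=5, clip(0,-15,29)=0, clip(-5,-15,29)=-5, clip(-8,-15,29)=-8, clip(2,-15,29)=2, clip(4,-15,29)=4 -> [5, 0, -5, -8, 2, 4] (max |s|=8)
Stage 3 (DELAY): [0, 5, 0, -5, -8, 2] = [0, 5, 0, -5, -8, 2] -> [0, 5, 0, -5, -8, 2] (max |s|=8)
Stage 4 (CLIP -2 9): clip(0,-2,9)=0, clip(5,-2,9)=5, clip(0,-2,9)=0, clip(-5,-2,9)=-2, clip(-8,-2,9)=-2, clip(2,-2,9)=2 -> [0, 5, 0, -2, -2, 2] (max |s|=5)
Stage 5 (AMPLIFY 3): 0*3=0, 5*3=15, 0*3=0, -2*3=-6, -2*3=-6, 2*3=6 -> [0, 15, 0, -6, -6, 6] (max |s|=15)
Overall max amplitude: 15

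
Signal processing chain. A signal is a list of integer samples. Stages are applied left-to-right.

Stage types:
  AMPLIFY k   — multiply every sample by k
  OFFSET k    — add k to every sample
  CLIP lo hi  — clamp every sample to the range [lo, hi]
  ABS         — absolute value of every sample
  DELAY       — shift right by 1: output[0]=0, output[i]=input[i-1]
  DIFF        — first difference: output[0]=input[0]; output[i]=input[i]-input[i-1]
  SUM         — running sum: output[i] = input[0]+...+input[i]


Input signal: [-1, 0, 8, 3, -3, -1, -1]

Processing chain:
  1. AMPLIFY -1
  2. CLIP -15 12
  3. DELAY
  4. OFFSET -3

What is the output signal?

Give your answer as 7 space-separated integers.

Answer: -3 -2 -3 -11 -6 0 -2

Derivation:
Input: [-1, 0, 8, 3, -3, -1, -1]
Stage 1 (AMPLIFY -1): -1*-1=1, 0*-1=0, 8*-1=-8, 3*-1=-3, -3*-1=3, -1*-1=1, -1*-1=1 -> [1, 0, -8, -3, 3, 1, 1]
Stage 2 (CLIP -15 12): clip(1,-15,12)=1, clip(0,-15,12)=0, clip(-8,-15,12)=-8, clip(-3,-15,12)=-3, clip(3,-15,12)=3, clip(1,-15,12)=1, clip(1,-15,12)=1 -> [1, 0, -8, -3, 3, 1, 1]
Stage 3 (DELAY): [0, 1, 0, -8, -3, 3, 1] = [0, 1, 0, -8, -3, 3, 1] -> [0, 1, 0, -8, -3, 3, 1]
Stage 4 (OFFSET -3): 0+-3=-3, 1+-3=-2, 0+-3=-3, -8+-3=-11, -3+-3=-6, 3+-3=0, 1+-3=-2 -> [-3, -2, -3, -11, -6, 0, -2]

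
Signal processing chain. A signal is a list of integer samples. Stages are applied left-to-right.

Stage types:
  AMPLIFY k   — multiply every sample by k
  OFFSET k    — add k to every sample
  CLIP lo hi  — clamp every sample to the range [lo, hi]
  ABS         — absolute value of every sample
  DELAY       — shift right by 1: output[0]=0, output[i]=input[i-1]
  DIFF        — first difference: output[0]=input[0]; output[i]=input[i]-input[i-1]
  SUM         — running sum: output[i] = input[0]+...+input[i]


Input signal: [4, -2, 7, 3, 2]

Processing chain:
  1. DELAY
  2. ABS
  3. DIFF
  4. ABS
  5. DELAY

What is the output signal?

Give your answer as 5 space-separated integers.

Input: [4, -2, 7, 3, 2]
Stage 1 (DELAY): [0, 4, -2, 7, 3] = [0, 4, -2, 7, 3] -> [0, 4, -2, 7, 3]
Stage 2 (ABS): |0|=0, |4|=4, |-2|=2, |7|=7, |3|=3 -> [0, 4, 2, 7, 3]
Stage 3 (DIFF): s[0]=0, 4-0=4, 2-4=-2, 7-2=5, 3-7=-4 -> [0, 4, -2, 5, -4]
Stage 4 (ABS): |0|=0, |4|=4, |-2|=2, |5|=5, |-4|=4 -> [0, 4, 2, 5, 4]
Stage 5 (DELAY): [0, 0, 4, 2, 5] = [0, 0, 4, 2, 5] -> [0, 0, 4, 2, 5]

Answer: 0 0 4 2 5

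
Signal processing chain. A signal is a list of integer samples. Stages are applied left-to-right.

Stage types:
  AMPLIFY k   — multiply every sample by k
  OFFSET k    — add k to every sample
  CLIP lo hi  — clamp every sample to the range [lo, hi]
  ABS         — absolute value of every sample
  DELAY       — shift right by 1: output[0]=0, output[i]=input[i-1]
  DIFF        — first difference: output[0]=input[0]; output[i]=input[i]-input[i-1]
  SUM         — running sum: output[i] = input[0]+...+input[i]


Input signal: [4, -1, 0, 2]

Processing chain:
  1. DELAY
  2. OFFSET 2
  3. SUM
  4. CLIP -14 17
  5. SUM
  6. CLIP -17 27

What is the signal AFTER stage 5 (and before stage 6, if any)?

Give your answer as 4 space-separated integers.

Answer: 2 10 19 30

Derivation:
Input: [4, -1, 0, 2]
Stage 1 (DELAY): [0, 4, -1, 0] = [0, 4, -1, 0] -> [0, 4, -1, 0]
Stage 2 (OFFSET 2): 0+2=2, 4+2=6, -1+2=1, 0+2=2 -> [2, 6, 1, 2]
Stage 3 (SUM): sum[0..0]=2, sum[0..1]=8, sum[0..2]=9, sum[0..3]=11 -> [2, 8, 9, 11]
Stage 4 (CLIP -14 17): clip(2,-14,17)=2, clip(8,-14,17)=8, clip(9,-14,17)=9, clip(11,-14,17)=11 -> [2, 8, 9, 11]
Stage 5 (SUM): sum[0..0]=2, sum[0..1]=10, sum[0..2]=19, sum[0..3]=30 -> [2, 10, 19, 30]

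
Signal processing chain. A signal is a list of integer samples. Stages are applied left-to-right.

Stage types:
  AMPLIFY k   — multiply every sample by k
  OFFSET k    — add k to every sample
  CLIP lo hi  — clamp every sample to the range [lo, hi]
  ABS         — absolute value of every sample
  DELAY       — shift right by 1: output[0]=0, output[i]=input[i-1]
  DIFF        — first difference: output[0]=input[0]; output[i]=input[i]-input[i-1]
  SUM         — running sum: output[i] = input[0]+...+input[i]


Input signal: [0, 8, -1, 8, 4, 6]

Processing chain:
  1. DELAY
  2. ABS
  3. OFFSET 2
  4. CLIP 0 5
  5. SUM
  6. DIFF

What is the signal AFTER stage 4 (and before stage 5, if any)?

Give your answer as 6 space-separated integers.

Input: [0, 8, -1, 8, 4, 6]
Stage 1 (DELAY): [0, 0, 8, -1, 8, 4] = [0, 0, 8, -1, 8, 4] -> [0, 0, 8, -1, 8, 4]
Stage 2 (ABS): |0|=0, |0|=0, |8|=8, |-1|=1, |8|=8, |4|=4 -> [0, 0, 8, 1, 8, 4]
Stage 3 (OFFSET 2): 0+2=2, 0+2=2, 8+2=10, 1+2=3, 8+2=10, 4+2=6 -> [2, 2, 10, 3, 10, 6]
Stage 4 (CLIP 0 5): clip(2,0,5)=2, clip(2,0,5)=2, clip(10,0,5)=5, clip(3,0,5)=3, clip(10,0,5)=5, clip(6,0,5)=5 -> [2, 2, 5, 3, 5, 5]

Answer: 2 2 5 3 5 5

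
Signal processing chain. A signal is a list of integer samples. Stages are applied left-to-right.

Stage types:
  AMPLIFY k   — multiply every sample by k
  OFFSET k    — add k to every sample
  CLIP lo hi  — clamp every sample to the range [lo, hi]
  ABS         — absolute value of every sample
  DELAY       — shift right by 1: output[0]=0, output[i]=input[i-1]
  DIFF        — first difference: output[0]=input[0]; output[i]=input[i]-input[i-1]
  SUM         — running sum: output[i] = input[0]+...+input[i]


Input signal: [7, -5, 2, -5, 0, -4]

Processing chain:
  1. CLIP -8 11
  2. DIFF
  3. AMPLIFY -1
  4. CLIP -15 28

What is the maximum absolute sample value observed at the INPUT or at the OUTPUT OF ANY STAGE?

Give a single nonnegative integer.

Input: [7, -5, 2, -5, 0, -4] (max |s|=7)
Stage 1 (CLIP -8 11): clip(7,-8,11)=7, clip(-5,-8,11)=-5, clip(2,-8,11)=2, clip(-5,-8,11)=-5, clip(0,-8,11)=0, clip(-4,-8,11)=-4 -> [7, -5, 2, -5, 0, -4] (max |s|=7)
Stage 2 (DIFF): s[0]=7, -5-7=-12, 2--5=7, -5-2=-7, 0--5=5, -4-0=-4 -> [7, -12, 7, -7, 5, -4] (max |s|=12)
Stage 3 (AMPLIFY -1): 7*-1=-7, -12*-1=12, 7*-1=-7, -7*-1=7, 5*-1=-5, -4*-1=4 -> [-7, 12, -7, 7, -5, 4] (max |s|=12)
Stage 4 (CLIP -15 28): clip(-7,-15,28)=-7, clip(12,-15,28)=12, clip(-7,-15,28)=-7, clip(7,-15,28)=7, clip(-5,-15,28)=-5, clip(4,-15,28)=4 -> [-7, 12, -7, 7, -5, 4] (max |s|=12)
Overall max amplitude: 12

Answer: 12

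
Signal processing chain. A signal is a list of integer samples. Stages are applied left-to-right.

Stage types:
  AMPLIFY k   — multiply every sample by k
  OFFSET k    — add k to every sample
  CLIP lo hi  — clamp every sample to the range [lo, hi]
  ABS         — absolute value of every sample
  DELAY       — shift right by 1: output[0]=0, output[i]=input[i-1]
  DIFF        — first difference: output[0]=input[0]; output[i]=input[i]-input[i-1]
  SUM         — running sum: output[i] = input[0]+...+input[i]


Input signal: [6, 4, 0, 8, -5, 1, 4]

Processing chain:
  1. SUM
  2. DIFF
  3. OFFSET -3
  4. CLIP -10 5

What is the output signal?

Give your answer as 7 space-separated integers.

Input: [6, 4, 0, 8, -5, 1, 4]
Stage 1 (SUM): sum[0..0]=6, sum[0..1]=10, sum[0..2]=10, sum[0..3]=18, sum[0..4]=13, sum[0..5]=14, sum[0..6]=18 -> [6, 10, 10, 18, 13, 14, 18]
Stage 2 (DIFF): s[0]=6, 10-6=4, 10-10=0, 18-10=8, 13-18=-5, 14-13=1, 18-14=4 -> [6, 4, 0, 8, -5, 1, 4]
Stage 3 (OFFSET -3): 6+-3=3, 4+-3=1, 0+-3=-3, 8+-3=5, -5+-3=-8, 1+-3=-2, 4+-3=1 -> [3, 1, -3, 5, -8, -2, 1]
Stage 4 (CLIP -10 5): clip(3,-10,5)=3, clip(1,-10,5)=1, clip(-3,-10,5)=-3, clip(5,-10,5)=5, clip(-8,-10,5)=-8, clip(-2,-10,5)=-2, clip(1,-10,5)=1 -> [3, 1, -3, 5, -8, -2, 1]

Answer: 3 1 -3 5 -8 -2 1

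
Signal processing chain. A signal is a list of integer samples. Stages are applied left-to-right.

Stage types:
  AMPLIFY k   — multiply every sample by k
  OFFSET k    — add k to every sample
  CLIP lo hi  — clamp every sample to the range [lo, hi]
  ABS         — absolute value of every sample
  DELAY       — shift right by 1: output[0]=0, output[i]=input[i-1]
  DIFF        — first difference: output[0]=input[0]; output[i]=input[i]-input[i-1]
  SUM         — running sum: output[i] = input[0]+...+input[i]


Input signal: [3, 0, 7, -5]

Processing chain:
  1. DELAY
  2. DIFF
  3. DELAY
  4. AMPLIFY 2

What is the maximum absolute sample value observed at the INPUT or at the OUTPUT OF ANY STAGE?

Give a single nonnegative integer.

Answer: 7

Derivation:
Input: [3, 0, 7, -5] (max |s|=7)
Stage 1 (DELAY): [0, 3, 0, 7] = [0, 3, 0, 7] -> [0, 3, 0, 7] (max |s|=7)
Stage 2 (DIFF): s[0]=0, 3-0=3, 0-3=-3, 7-0=7 -> [0, 3, -3, 7] (max |s|=7)
Stage 3 (DELAY): [0, 0, 3, -3] = [0, 0, 3, -3] -> [0, 0, 3, -3] (max |s|=3)
Stage 4 (AMPLIFY 2): 0*2=0, 0*2=0, 3*2=6, -3*2=-6 -> [0, 0, 6, -6] (max |s|=6)
Overall max amplitude: 7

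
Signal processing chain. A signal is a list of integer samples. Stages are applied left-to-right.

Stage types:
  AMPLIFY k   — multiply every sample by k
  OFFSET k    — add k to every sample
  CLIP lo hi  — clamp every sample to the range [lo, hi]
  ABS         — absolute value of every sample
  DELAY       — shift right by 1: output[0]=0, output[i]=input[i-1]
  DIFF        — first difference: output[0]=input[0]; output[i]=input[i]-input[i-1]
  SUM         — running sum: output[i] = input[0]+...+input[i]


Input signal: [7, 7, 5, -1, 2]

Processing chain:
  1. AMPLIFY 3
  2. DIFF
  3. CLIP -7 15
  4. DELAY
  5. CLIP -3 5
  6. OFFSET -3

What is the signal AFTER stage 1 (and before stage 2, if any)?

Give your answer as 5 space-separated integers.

Input: [7, 7, 5, -1, 2]
Stage 1 (AMPLIFY 3): 7*3=21, 7*3=21, 5*3=15, -1*3=-3, 2*3=6 -> [21, 21, 15, -3, 6]

Answer: 21 21 15 -3 6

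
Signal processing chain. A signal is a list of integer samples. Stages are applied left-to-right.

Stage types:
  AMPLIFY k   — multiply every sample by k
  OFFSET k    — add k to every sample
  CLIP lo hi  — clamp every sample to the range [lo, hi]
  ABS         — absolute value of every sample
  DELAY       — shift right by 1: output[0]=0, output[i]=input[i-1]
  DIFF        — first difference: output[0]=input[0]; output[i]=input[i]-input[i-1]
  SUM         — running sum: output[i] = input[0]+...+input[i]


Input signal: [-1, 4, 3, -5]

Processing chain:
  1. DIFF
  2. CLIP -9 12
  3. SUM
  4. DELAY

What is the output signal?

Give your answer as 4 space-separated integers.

Input: [-1, 4, 3, -5]
Stage 1 (DIFF): s[0]=-1, 4--1=5, 3-4=-1, -5-3=-8 -> [-1, 5, -1, -8]
Stage 2 (CLIP -9 12): clip(-1,-9,12)=-1, clip(5,-9,12)=5, clip(-1,-9,12)=-1, clip(-8,-9,12)=-8 -> [-1, 5, -1, -8]
Stage 3 (SUM): sum[0..0]=-1, sum[0..1]=4, sum[0..2]=3, sum[0..3]=-5 -> [-1, 4, 3, -5]
Stage 4 (DELAY): [0, -1, 4, 3] = [0, -1, 4, 3] -> [0, -1, 4, 3]

Answer: 0 -1 4 3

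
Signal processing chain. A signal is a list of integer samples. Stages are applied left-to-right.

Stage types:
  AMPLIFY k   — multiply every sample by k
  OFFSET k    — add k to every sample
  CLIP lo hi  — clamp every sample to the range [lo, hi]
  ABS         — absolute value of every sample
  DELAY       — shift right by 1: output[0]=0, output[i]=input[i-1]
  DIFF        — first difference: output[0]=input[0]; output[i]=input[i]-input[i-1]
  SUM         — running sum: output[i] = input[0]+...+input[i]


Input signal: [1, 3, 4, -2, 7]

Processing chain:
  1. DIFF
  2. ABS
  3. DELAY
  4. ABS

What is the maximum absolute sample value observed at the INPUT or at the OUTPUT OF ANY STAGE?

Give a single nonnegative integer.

Input: [1, 3, 4, -2, 7] (max |s|=7)
Stage 1 (DIFF): s[0]=1, 3-1=2, 4-3=1, -2-4=-6, 7--2=9 -> [1, 2, 1, -6, 9] (max |s|=9)
Stage 2 (ABS): |1|=1, |2|=2, |1|=1, |-6|=6, |9|=9 -> [1, 2, 1, 6, 9] (max |s|=9)
Stage 3 (DELAY): [0, 1, 2, 1, 6] = [0, 1, 2, 1, 6] -> [0, 1, 2, 1, 6] (max |s|=6)
Stage 4 (ABS): |0|=0, |1|=1, |2|=2, |1|=1, |6|=6 -> [0, 1, 2, 1, 6] (max |s|=6)
Overall max amplitude: 9

Answer: 9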